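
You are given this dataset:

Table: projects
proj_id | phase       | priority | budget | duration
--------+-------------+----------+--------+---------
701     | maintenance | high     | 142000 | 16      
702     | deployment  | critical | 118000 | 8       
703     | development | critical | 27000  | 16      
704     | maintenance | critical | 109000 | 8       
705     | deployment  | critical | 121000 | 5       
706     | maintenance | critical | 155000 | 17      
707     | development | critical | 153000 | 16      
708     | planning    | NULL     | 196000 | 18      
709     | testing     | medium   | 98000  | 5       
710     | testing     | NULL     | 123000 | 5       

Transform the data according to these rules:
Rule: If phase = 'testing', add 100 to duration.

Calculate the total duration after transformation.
314

Step 1: Count records where phase = 'testing': 2
Step 2: Total bonus added: 2 × 100 = 200
Step 3: Original sum of duration: 114
Step 4: Final sum = 114 + 200 = 314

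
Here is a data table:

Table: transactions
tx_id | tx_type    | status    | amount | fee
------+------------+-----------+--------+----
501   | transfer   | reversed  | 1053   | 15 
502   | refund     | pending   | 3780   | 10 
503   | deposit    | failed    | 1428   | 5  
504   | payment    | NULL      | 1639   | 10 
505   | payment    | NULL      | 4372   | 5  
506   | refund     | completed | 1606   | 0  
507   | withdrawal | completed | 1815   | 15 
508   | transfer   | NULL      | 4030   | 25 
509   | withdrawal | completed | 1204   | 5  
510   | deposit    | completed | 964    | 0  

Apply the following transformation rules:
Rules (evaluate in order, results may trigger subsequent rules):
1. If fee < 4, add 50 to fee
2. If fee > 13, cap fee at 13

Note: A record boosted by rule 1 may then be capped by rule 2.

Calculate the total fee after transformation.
100

Step 1: Apply rule 1 to records with fee < 4
  - 2 records get bonus of 50
  - Of these, 2 records then exceed 13 and get capped
Step 2: Apply rule 2 to records with fee > 13
  - 3 records (original) are capped
Step 3: Calculate final sum = 100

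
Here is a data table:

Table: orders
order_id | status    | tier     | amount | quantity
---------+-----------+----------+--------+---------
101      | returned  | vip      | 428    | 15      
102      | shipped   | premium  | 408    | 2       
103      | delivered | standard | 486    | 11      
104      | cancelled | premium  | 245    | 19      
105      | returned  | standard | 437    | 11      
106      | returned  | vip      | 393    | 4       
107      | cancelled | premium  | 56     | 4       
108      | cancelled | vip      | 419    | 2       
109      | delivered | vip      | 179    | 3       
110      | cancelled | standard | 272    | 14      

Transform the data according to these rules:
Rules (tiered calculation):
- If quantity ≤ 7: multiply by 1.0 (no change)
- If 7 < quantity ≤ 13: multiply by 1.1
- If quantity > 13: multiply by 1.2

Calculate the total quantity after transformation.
96.8

Step 1: Tier 1 (quantity ≤ 7): 5 records, sum = 15 × 1.0 = 15.0
Step 2: Tier 2 (7 < quantity ≤ 13): 2 records, sum = 22 × 1.1 = 24.2
Step 3: Tier 3 (quantity > 13): 3 records, sum = 48 × 1.2 = 57.6
Step 4: Final sum = 15.0 + 24.2 + 57.6 = 96.8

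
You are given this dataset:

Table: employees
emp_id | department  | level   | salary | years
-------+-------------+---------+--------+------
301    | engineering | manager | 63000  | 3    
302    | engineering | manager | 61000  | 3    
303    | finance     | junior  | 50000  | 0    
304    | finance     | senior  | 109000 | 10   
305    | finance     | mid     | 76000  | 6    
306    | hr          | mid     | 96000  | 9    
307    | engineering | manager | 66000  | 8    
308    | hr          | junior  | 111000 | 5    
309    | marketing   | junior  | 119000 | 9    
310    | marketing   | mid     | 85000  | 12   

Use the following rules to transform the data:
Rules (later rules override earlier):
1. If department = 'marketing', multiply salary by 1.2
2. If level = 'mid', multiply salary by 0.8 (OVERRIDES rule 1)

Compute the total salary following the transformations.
808400.0

Step 1: Rule 2 takes priority for records with level = 'mid'
  - 3 records: 257000 × 0.8 = 205600.0
Step 2: Rule 1 applies to remaining records with department = 'marketing'
  - 1 records: 119000 × 1.2 = 142800.0
Step 3: Other records unchanged: 460000
Step 4: Final sum = 205600.0 + 142800.0 + 460000 = 808400.0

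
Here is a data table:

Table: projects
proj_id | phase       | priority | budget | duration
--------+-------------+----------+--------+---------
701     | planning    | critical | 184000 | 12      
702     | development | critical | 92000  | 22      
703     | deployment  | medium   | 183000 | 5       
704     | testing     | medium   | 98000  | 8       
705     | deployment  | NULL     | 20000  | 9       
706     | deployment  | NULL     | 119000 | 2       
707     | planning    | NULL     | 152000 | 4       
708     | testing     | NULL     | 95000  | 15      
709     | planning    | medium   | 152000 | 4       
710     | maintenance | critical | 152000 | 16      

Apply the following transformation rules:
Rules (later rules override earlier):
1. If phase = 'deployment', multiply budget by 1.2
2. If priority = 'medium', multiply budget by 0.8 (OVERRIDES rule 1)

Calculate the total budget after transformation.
1188200.0

Step 1: Rule 2 takes priority for records with priority = 'medium'
  - 3 records: 433000 × 0.8 = 346400.0
Step 2: Rule 1 applies to remaining records with phase = 'deployment'
  - 2 records: 139000 × 1.2 = 166800.0
Step 3: Other records unchanged: 675000
Step 4: Final sum = 346400.0 + 166800.0 + 675000 = 1188200.0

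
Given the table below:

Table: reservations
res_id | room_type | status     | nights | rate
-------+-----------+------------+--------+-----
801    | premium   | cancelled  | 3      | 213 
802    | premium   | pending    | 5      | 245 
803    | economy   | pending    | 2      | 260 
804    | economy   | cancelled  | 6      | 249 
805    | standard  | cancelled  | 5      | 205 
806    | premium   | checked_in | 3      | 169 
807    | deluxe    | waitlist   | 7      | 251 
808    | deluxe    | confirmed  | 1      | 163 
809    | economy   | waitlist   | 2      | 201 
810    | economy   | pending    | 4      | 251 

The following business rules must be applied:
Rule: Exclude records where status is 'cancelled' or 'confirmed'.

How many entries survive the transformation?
6

Step 1: Count records to exclude
  - 3 (cancelled) + 1 (confirmed) = 4 records
Step 2: Total records: 10
Step 3: Remaining = 10 - 4 = 6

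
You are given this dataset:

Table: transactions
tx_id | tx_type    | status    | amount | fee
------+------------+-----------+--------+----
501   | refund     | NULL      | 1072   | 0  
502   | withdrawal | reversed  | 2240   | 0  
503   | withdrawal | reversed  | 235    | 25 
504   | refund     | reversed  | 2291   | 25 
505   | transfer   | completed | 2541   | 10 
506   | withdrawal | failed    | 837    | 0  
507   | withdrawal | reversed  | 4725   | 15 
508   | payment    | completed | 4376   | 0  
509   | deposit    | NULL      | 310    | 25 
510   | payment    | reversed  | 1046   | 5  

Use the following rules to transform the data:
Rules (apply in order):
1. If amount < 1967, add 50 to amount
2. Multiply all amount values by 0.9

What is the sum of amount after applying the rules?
17930.7

Step 1: Apply Rule 1 - Add 50 to records with amount < 1967
  - 5 records affected: 3500 + (5 × 50) = 3750
  - Unaffected records: 16173
  - Sum after Rule 1: 19923
Step 2: Apply Rule 2 - Multiply all by 0.9
  - 19923 × 0.9 = 17930.7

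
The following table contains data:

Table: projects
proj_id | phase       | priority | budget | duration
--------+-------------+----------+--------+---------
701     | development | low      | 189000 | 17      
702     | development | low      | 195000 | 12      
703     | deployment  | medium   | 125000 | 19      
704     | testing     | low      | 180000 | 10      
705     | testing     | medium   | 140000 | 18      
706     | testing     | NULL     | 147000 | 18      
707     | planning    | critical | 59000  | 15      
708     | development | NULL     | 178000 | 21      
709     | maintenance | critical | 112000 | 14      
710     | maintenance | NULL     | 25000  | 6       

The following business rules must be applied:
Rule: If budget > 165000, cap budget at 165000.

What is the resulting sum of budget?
1268000

Step 1: 4 records have budget > 165000
Step 2: These records originally summed to 742000
Step 3: After capping: 4 × 165000 = 660000
Step 4: Unaffected records sum: 608000
Step 5: Final sum = 660000 + 608000 = 1268000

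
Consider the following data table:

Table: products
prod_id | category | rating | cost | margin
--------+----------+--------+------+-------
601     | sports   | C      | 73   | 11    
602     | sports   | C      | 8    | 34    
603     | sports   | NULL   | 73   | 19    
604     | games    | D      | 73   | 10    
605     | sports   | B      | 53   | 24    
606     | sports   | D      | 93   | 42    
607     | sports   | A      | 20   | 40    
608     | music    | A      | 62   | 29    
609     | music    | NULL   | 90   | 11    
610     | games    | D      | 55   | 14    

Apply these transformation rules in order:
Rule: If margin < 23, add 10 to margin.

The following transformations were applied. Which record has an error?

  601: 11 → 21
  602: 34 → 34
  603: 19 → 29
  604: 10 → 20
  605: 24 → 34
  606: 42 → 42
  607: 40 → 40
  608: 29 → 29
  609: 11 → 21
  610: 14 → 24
Record 605 has an error. The correct transformed value should be 24, not 34.

Step 1: Check each record against the rule
Step 2: Record 605 has margin = 24
Step 3: Since 24 >= 23, the bonus should not have been applied
Step 4: Correct value = 24, but claimed value = 34
Conclusion: Record 605 has the error.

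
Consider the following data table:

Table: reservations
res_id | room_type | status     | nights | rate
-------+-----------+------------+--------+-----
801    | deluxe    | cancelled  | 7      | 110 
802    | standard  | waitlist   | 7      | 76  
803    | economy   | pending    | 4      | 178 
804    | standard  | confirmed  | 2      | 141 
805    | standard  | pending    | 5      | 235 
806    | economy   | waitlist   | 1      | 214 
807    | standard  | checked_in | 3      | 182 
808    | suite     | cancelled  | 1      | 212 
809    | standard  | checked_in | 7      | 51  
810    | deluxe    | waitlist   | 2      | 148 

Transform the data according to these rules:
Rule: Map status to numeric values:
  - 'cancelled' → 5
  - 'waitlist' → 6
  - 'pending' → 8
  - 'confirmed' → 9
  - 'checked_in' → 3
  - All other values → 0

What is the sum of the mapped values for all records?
59

Step 1: Apply mapping to each record
Step 2: Count by status:
  'cancelled': 2 records × 5 = 10
  'waitlist': 3 records × 6 = 18
  'pending': 2 records × 8 = 16
  'confirmed': 1 records × 9 = 9
  'checked_in': 2 records × 3 = 6
Step 3: Sum all mapped values = 59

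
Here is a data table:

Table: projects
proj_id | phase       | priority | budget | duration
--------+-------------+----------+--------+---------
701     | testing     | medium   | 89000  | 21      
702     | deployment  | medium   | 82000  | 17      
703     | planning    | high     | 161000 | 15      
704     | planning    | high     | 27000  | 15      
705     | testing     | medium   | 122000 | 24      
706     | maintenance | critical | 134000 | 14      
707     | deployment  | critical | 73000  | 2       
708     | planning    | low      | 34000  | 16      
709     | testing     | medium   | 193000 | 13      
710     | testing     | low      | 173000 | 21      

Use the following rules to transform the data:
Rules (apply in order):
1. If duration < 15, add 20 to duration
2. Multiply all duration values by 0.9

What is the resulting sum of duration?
196.2

Step 1: Apply Rule 1 - Add 20 to records with duration < 15
  - 3 records affected: 29 + (3 × 20) = 89
  - Unaffected records: 129
  - Sum after Rule 1: 218
Step 2: Apply Rule 2 - Multiply all by 0.9
  - 218 × 0.9 = 196.2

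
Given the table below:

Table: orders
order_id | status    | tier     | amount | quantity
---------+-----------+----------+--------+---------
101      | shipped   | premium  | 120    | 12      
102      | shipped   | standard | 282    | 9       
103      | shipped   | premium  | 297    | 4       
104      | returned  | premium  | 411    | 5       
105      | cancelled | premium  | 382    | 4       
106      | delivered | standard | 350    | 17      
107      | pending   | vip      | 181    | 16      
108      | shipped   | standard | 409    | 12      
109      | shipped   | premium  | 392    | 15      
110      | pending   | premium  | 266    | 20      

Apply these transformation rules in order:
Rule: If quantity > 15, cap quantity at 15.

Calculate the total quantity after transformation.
106

Step 1: 3 records have quantity > 15
Step 2: These records originally summed to 53
Step 3: After capping: 3 × 15 = 45
Step 4: Unaffected records sum: 61
Step 5: Final sum = 45 + 61 = 106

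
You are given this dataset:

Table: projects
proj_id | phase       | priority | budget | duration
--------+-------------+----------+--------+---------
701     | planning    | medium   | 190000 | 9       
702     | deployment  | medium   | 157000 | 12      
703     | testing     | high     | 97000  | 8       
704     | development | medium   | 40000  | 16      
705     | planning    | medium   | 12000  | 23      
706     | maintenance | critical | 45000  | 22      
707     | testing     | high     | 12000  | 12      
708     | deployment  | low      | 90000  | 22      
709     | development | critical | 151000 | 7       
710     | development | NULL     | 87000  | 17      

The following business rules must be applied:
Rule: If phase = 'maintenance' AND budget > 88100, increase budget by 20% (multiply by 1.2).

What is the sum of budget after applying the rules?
881000

Step 1: Find records where phase = 'maintenance' AND budget > 88100
Step 2: 0 records match, summing to 0
Step 3: After multiplier: 0 × 1.2 = 0.0
Step 4: Unaffected records sum: 881000
Step 5: Final sum = 0.0 + 881000 = 881000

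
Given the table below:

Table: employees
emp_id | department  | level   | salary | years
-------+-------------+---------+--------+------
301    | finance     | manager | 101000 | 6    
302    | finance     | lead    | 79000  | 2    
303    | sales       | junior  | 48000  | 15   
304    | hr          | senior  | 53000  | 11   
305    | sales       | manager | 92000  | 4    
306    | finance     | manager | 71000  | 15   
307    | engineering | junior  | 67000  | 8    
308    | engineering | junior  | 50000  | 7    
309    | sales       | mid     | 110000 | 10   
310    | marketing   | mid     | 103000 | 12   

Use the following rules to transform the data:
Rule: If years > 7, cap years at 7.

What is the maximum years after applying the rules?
7

Step 1: Original maximum years = 15
Step 2: Apply cap at 7
Step 3: 6 records had years > 7 and were capped
Step 4: Maximum after transformation = 7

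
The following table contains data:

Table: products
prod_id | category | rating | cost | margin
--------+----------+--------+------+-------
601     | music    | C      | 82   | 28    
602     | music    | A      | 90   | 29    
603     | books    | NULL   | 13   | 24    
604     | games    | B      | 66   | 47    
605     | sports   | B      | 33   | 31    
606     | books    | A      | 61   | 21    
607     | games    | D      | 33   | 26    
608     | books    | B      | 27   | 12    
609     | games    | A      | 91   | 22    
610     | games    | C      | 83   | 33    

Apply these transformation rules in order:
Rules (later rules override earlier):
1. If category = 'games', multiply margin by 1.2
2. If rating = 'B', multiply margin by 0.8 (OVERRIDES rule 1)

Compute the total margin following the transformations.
271.2

Step 1: Rule 2 takes priority for records with rating = 'B'
  - 3 records: 90 × 0.8 = 72.0
Step 2: Rule 1 applies to remaining records with category = 'games'
  - 3 records: 81 × 1.2 = 97.2
Step 3: Other records unchanged: 102
Step 4: Final sum = 72.0 + 97.2 + 102 = 271.2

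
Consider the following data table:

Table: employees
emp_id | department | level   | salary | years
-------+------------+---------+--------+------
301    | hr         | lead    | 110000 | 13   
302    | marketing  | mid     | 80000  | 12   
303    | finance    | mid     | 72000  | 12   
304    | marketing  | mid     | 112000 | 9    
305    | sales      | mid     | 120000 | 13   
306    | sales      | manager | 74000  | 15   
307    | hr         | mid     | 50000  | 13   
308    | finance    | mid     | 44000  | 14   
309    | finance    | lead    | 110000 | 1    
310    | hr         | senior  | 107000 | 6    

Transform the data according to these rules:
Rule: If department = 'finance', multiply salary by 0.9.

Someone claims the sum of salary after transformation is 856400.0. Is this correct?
Yes, the result is correct.

Step 1: Calculate the correct sum after transformation
Step 2: Apply multiplier 0.9 to records where department = 'finance'
Step 3: Correct result = 856400.0
Step 4: Claimed result = 856400.0
Step 5: 856400.0 = 856400.0 ✓
Conclusion: The claimed result is correct.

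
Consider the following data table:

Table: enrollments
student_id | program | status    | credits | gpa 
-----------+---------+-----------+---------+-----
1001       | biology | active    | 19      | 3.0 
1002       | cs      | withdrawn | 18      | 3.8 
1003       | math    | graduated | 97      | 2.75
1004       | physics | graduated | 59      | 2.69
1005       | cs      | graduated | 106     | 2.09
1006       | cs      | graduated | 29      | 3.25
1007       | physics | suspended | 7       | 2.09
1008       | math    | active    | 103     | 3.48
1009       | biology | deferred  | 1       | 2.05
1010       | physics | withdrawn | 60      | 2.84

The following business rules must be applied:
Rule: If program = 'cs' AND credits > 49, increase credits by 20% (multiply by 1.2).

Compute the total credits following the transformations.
520.2

Step 1: Find records where program = 'cs' AND credits > 49
Step 2: 1 records match, summing to 106
Step 3: After multiplier: 106 × 1.2 = 127.2
Step 4: Unaffected records sum: 393
Step 5: Final sum = 127.2 + 393 = 520.2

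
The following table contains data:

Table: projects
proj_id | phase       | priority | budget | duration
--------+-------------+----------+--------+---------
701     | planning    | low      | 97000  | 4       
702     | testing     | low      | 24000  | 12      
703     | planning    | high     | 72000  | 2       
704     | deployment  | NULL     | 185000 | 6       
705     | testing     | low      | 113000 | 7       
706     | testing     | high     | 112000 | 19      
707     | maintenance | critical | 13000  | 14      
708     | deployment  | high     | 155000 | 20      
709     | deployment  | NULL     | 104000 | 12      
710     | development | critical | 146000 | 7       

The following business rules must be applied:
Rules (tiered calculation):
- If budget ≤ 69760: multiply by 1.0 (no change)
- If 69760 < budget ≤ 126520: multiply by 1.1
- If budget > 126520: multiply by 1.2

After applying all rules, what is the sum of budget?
1168000.0

Step 1: Tier 1 (budget ≤ 69760): 2 records, sum = 37000 × 1.0 = 37000.0
Step 2: Tier 2 (69760 < budget ≤ 126520): 5 records, sum = 498000 × 1.1 = 547800.0
Step 3: Tier 3 (budget > 126520): 3 records, sum = 486000 × 1.2 = 583200.0
Step 4: Final sum = 37000.0 + 547800.0 + 583200.0 = 1168000.0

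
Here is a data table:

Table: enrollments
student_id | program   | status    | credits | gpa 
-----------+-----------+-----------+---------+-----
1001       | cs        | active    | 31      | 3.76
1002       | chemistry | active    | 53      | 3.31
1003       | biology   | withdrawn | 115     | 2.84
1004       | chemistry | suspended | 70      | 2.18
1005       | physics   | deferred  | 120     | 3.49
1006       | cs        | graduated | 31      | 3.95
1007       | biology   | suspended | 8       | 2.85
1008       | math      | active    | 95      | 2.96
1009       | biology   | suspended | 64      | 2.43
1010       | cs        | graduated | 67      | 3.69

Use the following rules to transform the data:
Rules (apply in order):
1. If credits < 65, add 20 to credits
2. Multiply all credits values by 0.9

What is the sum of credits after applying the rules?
678.6

Step 1: Apply Rule 1 - Add 20 to records with credits < 65
  - 5 records affected: 187 + (5 × 20) = 287
  - Unaffected records: 467
  - Sum after Rule 1: 754
Step 2: Apply Rule 2 - Multiply all by 0.9
  - 754 × 0.9 = 678.6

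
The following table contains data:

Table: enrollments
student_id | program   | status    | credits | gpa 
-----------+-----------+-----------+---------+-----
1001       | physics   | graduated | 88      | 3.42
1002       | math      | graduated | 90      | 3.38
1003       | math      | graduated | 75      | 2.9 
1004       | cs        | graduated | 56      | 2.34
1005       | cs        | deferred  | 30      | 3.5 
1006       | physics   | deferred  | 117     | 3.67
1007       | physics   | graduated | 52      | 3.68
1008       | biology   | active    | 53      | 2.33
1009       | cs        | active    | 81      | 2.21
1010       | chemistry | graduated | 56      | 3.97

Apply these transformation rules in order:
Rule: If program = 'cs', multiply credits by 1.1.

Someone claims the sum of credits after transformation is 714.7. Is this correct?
Yes, the result is correct.

Step 1: Calculate the correct sum after transformation
Step 2: Apply multiplier 1.1 to records where program = 'cs'
Step 3: Correct result = 714.7
Step 4: Claimed result = 714.7
Step 5: 714.7 = 714.7 ✓
Conclusion: The claimed result is correct.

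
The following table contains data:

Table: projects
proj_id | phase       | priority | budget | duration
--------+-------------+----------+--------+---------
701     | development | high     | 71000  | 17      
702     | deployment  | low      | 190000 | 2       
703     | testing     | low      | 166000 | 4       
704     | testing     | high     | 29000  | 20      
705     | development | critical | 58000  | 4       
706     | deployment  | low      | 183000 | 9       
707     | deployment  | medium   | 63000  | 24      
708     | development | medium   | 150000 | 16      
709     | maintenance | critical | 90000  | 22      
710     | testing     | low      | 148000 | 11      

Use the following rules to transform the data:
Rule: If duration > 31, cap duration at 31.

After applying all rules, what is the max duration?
24

Step 1: Original maximum duration = 24
Step 2: Check cap of 31 against maximum
Step 3: No records exceed the cap (max 24 <= cap 31), so no capping applies
Step 4: Maximum after transformation = 24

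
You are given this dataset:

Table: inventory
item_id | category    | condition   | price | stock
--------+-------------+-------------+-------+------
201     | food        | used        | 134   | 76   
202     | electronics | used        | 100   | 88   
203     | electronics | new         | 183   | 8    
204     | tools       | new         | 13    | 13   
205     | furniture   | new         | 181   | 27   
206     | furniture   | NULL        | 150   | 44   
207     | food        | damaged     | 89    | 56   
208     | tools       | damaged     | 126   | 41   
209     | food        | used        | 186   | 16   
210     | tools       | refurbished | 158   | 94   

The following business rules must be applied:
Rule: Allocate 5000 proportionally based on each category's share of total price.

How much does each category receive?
electronics: 1071.97, food: 1549.24, furniture: 1253.79, tools: 1125.0

Step 1: Calculate total price = 1320
Step 2: Calculate each category's proportion:
  electronics: 283/1320 = 21.44% → 1071.97
  food: 409/1320 = 30.98% → 1549.24
  furniture: 331/1320 = 25.08% → 1253.79
  tools: 297/1320 = 22.50% → 1125.0
Step 3: Verify: sum of allocations ≈ 5000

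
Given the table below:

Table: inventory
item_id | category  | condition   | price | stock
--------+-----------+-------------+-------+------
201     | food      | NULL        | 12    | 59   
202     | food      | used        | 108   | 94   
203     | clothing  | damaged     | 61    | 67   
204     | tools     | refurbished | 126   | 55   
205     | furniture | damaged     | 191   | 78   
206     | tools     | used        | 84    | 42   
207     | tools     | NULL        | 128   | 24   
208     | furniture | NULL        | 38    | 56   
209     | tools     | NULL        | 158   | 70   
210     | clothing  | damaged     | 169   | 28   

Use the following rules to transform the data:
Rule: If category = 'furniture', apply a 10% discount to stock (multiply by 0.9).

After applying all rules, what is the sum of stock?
559.6

Step 1: Records with category = 'furniture' have total stock = 134
Step 2: Apply multiplier: 134 × 0.9 = 120.6
Step 3: Other records total: 439
Step 4: Final sum = 120.6 + 439 = 559.6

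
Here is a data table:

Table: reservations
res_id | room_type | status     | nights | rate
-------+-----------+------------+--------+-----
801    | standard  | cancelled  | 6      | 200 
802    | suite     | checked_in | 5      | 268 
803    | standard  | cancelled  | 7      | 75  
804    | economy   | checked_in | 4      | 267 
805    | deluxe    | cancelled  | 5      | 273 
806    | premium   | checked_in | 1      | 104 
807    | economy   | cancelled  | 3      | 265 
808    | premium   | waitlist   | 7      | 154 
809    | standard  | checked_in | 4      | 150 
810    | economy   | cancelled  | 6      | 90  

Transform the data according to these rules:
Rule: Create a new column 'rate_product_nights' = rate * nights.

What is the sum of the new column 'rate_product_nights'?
8615

Step 1: For each record, compute rate * nights
Example calculations:
  200 * 6 = 1200
  268 * 5 = 1340
  75 * 7 = 525
  ...
Step 2: Sum all derived values
Step 3: Total = 8615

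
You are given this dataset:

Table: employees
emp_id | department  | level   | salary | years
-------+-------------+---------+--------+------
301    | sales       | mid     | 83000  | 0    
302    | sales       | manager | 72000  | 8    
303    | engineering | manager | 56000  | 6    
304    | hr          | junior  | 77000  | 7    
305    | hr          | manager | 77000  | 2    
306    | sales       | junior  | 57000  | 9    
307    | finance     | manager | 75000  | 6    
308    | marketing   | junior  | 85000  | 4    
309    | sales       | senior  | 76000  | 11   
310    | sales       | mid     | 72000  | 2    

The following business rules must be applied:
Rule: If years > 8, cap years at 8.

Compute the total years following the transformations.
51

Step 1: 2 records have years > 8
Step 2: These records originally summed to 20
Step 3: After capping: 2 × 8 = 16
Step 4: Unaffected records sum: 35
Step 5: Final sum = 16 + 35 = 51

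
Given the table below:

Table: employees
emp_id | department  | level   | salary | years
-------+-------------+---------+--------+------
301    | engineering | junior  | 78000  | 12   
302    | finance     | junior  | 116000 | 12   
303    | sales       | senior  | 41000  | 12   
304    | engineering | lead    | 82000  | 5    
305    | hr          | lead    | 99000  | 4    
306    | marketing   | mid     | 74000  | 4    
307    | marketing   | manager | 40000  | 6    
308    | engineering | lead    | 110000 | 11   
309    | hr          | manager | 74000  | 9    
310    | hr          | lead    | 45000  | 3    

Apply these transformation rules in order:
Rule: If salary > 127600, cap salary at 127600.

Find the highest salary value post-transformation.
116000

Step 1: Original maximum salary = 116000
Step 2: Check cap of 127600 against maximum
Step 3: No records exceed the cap (max 116000 <= cap 127600), so no capping applies
Step 4: Maximum after transformation = 116000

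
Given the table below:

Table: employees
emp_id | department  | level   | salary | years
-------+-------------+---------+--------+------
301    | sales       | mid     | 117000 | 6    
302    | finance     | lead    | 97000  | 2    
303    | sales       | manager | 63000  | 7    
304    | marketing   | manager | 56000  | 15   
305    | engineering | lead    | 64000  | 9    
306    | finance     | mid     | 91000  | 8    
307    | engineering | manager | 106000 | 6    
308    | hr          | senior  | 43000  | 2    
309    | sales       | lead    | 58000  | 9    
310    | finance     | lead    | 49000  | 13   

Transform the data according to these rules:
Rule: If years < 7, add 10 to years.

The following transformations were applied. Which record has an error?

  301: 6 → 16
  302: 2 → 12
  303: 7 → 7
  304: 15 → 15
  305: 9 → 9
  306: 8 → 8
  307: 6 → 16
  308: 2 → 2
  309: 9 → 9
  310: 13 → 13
Record 308 has an error. The correct transformed value should be 12, not 2.

Step 1: Check each record against the rule
Step 2: Record 308 has years = 2
Step 3: Since 2 < 7, the bonus should have been applied
Step 4: Correct value = 12, but claimed value = 2
Conclusion: Record 308 has the error.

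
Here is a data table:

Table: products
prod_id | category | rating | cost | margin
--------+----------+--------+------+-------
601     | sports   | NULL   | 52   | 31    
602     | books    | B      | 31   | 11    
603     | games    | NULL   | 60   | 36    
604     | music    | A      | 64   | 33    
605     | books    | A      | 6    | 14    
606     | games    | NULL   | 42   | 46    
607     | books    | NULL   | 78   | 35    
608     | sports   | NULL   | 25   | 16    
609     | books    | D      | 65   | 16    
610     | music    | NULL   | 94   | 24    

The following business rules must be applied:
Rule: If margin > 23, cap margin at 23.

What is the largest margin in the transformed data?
23

Step 1: Original maximum margin = 46
Step 2: Apply cap at 23
Step 3: 6 records had margin > 23 and were capped
Step 4: Maximum after transformation = 23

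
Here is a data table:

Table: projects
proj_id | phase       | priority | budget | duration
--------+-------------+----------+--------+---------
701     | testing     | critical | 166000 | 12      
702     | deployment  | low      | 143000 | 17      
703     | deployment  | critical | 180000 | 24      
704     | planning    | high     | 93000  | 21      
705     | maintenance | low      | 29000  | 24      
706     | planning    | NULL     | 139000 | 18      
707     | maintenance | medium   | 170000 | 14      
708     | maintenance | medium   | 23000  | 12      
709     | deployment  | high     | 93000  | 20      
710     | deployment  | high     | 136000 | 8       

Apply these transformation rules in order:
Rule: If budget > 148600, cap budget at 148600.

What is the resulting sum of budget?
1101800

Step 1: 3 records have budget > 148600
Step 2: These records originally summed to 516000
Step 3: After capping: 3 × 148600 = 445800
Step 4: Unaffected records sum: 656000
Step 5: Final sum = 445800 + 656000 = 1101800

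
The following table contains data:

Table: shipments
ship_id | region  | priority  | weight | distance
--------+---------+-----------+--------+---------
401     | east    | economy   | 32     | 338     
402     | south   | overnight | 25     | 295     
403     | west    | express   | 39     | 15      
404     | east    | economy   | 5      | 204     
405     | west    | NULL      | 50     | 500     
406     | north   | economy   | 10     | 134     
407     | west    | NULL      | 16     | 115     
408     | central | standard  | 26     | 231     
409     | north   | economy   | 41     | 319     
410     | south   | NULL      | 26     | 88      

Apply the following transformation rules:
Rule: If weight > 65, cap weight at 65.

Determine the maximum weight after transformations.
50

Step 1: Original maximum weight = 50
Step 2: Check cap of 65 against maximum
Step 3: No records exceed the cap (max 50 <= cap 65), so no capping applies
Step 4: Maximum after transformation = 50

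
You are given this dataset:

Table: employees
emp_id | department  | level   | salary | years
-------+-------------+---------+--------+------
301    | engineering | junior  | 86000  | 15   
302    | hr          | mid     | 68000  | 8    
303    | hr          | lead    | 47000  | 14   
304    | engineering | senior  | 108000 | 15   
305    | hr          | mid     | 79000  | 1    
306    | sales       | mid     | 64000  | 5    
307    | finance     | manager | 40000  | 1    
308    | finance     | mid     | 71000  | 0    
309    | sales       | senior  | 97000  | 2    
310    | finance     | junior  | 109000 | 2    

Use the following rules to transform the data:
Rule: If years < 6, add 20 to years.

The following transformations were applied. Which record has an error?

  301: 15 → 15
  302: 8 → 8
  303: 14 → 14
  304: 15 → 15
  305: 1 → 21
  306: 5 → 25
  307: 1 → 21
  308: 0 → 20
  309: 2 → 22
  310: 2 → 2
Record 310 has an error. The correct transformed value should be 22, not 2.

Step 1: Check each record against the rule
Step 2: Record 310 has years = 2
Step 3: Since 2 < 6, the bonus should have been applied
Step 4: Correct value = 22, but claimed value = 2
Conclusion: Record 310 has the error.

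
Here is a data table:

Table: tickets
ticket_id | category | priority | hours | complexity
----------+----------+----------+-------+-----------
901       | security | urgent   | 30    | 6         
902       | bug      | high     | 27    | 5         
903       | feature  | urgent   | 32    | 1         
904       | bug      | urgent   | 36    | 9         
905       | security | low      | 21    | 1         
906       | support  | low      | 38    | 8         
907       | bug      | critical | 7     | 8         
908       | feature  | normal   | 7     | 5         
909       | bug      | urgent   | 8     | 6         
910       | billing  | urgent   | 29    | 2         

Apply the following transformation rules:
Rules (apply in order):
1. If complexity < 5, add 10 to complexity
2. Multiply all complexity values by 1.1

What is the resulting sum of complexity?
89.1

Step 1: Apply Rule 1 - Add 10 to records with complexity < 5
  - 3 records affected: 4 + (3 × 10) = 34
  - Unaffected records: 47
  - Sum after Rule 1: 81
Step 2: Apply Rule 2 - Multiply all by 1.1
  - 81 × 1.1 = 89.1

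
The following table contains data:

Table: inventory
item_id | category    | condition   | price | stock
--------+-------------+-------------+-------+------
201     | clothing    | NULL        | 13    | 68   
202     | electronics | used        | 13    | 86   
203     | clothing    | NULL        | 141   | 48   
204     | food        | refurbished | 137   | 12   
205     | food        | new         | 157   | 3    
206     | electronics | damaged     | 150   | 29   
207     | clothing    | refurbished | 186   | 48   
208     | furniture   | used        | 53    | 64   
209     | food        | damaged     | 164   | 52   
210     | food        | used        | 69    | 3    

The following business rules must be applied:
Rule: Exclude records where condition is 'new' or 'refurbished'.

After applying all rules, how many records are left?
7

Step 1: Count records to exclude
  - 1 (new) + 2 (refurbished) = 3 records
Step 2: Total records: 10
Step 3: Remaining = 10 - 3 = 7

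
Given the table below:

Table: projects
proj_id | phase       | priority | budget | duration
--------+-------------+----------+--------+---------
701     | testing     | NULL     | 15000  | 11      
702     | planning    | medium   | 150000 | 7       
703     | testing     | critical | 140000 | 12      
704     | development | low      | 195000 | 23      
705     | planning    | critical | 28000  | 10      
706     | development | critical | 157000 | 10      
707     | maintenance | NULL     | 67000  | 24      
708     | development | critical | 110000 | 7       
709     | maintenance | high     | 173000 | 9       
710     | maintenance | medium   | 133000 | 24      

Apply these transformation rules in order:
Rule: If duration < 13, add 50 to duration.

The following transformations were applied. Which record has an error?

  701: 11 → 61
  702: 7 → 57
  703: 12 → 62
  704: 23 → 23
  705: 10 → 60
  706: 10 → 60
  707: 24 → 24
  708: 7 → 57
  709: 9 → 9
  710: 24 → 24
Record 709 has an error. The correct transformed value should be 59, not 9.

Step 1: Check each record against the rule
Step 2: Record 709 has duration = 9
Step 3: Since 9 < 13, the bonus should have been applied
Step 4: Correct value = 59, but claimed value = 9
Conclusion: Record 709 has the error.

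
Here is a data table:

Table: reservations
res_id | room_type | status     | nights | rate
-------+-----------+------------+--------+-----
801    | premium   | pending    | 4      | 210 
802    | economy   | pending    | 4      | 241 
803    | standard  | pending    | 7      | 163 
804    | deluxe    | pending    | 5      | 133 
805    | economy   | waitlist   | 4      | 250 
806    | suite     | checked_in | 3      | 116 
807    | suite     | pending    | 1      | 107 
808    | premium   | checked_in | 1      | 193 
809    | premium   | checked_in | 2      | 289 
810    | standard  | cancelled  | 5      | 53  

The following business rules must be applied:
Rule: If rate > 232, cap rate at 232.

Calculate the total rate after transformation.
1671

Step 1: 3 records have rate > 232
Step 2: These records originally summed to 780
Step 3: After capping: 3 × 232 = 696
Step 4: Unaffected records sum: 975
Step 5: Final sum = 696 + 975 = 1671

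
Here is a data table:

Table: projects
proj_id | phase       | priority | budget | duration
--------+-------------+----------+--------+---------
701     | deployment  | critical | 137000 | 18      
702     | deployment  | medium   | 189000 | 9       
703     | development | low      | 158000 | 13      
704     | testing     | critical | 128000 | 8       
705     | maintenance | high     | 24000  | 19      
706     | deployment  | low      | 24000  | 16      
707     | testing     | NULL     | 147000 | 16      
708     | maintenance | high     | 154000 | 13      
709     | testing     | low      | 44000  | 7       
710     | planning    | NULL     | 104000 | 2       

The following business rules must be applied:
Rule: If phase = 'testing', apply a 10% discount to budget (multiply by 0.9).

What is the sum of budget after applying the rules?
1077100.0

Step 1: Records with phase = 'testing' have total budget = 319000
Step 2: Apply multiplier: 319000 × 0.9 = 287100.0
Step 3: Other records total: 790000
Step 4: Final sum = 287100.0 + 790000 = 1077100.0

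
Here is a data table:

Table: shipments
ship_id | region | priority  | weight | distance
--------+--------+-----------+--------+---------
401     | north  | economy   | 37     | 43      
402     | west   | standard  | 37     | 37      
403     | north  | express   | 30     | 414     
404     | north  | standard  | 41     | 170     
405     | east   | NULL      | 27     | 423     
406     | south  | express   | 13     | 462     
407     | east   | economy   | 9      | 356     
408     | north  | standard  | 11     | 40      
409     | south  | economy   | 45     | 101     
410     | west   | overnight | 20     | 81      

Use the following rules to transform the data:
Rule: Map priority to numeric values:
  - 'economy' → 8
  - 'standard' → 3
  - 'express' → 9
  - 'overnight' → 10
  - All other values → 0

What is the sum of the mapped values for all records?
61

Step 1: Apply mapping to each record
Step 2: Count by status:
  'economy': 3 records × 8 = 24
  'standard': 3 records × 3 = 9
  'express': 2 records × 9 = 18
  'overnight': 1 records × 10 = 10
Step 3: Sum all mapped values = 61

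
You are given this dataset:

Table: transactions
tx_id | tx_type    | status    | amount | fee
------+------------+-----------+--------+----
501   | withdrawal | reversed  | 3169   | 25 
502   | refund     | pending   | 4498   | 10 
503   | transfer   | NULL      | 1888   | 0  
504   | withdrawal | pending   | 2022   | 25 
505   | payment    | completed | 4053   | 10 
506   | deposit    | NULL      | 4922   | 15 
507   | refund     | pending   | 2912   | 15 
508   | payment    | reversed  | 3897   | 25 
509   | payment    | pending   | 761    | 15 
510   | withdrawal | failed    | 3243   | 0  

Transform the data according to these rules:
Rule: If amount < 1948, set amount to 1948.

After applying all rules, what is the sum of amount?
32612

Step 1: 2 records have amount < 1948
Step 2: These records originally summed to 2649
Step 3: After setting to minimum: 2 × 1948 = 3896
Step 4: Unaffected records sum: 28716
Step 5: Final sum = 3896 + 28716 = 32612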